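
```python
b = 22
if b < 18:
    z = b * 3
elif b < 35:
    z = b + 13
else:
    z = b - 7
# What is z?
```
Trace:
  b=22
  b=22, z=35

Final answer: 35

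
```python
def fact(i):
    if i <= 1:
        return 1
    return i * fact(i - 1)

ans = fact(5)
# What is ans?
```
Call trace:
fact(i=5)
  fact(i=4)
    fact(i=3)
      fact(i=2)
        fact(i=1)
        -> return 1
      -> return 2
    -> return 6
  -> return 24
-> return 120

Final answer: 120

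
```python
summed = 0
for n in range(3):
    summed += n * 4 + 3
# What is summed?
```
Trace:
  summed=0
  summed=3, n=0
  summed=10, n=1
  summed=21, n=2

Final answer: 21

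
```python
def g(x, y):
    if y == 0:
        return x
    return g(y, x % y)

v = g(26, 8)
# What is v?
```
Call trace:
g(x=26, y=8)
  g(x=8, y=2)
    g(x=2, y=0)
    -> return 2
  -> return 2
-> return 2

Final answer: 2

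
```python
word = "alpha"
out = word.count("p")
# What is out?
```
Trace:
  word='alpha'
  word='alpha', out=1

Final answer: 1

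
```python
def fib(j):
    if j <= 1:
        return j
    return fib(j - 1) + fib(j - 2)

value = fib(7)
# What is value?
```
Call trace (a repeated sub-call is expanded the first time; later identical calls just restate its return value):
fib(j=7)
  fib(j=6)
    fib(j=5)
      fib(j=4)
        fib(j=3)
          fib(j=2)
            fib(j=1)
            -> return 1
            fib(j=0)
            -> return 0
          -> return 1
          fib(j=1)
          -> return 1
        -> return 2
        fib(j=2) -> return 1  (same call as traced above)
      -> return 3
      fib(j=3) -> return 2  (same call as traced above)
    -> return 5
    fib(j=4) -> return 3  (same call as traced above)
  -> return 8
  fib(j=5) -> return 5  (same call as traced above)
-> return 13

Final answer: 13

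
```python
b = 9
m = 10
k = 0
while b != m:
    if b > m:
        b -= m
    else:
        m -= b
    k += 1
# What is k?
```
Trace:
  b=9
  b=9, m=10
  b=9, m=10, k=0
  b=9, m=1, k=1
  b=8, m=1, k=2
  b=7, m=1, k=3
  b=6, m=1, k=4
  b=5, m=1, k=5
  b=4, m=1, k=6
  b=3, m=1, k=7
  b=2, m=1, k=8
  b=1, m=1, k=9

Final answer: 9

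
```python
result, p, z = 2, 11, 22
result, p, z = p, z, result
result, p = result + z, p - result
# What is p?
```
Trace:
  result=2, p=11, z=22
  result=11, p=22, z=2
  result=13, p=11, z=2

Final answer: 11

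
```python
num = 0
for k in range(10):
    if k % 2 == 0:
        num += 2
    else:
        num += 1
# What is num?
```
Trace:
  num=0
  num=2, k=0
  num=3, k=1
  num=5, k=2
  num=6, k=3
  num=8, k=4
  num=9, k=5
  num=11, k=6
  num=12, k=7
  num=14, k=8
  num=15, k=9

Final answer: 15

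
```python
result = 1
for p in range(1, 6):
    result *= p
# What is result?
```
Trace:
  result=1
  result=1, p=1
  result=2, p=2
  result=6, p=3
  result=24, p=4
  result=120, p=5

Final answer: 120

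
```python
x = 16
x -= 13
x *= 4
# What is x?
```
Trace:
  x=16
  x=3
  x=12

Final answer: 12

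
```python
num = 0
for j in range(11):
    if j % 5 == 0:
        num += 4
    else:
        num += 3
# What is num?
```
Trace:
  num=0
  num=4, j=0
  num=7, j=1
  num=10, j=2
  num=13, j=3
  num=16, j=4
  num=20, j=5
  num=23, j=6
  num=26, j=7
  num=29, j=8
  num=32, j=9
  num=36, j=10

Final answer: 36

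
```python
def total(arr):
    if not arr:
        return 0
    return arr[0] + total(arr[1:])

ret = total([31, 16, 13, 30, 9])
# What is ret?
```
Call trace:
total(arr=[31, 16, 13, 30, 9])
  total(arr=[16, 13, 30, 9])
    total(arr=[13, 30, 9])
      total(arr=[30, 9])
        total(arr=[9])
          total(arr=[])
          -> return 0
        -> return 9
      -> return 39
    -> return 52
  -> return 68
-> return 99

Final answer: 99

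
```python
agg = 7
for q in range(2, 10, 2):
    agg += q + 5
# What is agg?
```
Trace:
  agg=7
  agg=14, q=2
  agg=23, q=4
  agg=34, q=6
  agg=47, q=8

Final answer: 47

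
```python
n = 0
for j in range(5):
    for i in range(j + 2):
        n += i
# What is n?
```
Trace:
  n=0
  n=0, j=0, i=0
  n=1, j=0, i=1
  n=1, j=1, i=0
  n=2, j=1, i=1
  n=4, j=1, i=2
  n=4, j=2, i=0
  n=5, j=2, i=1
  n=7, j=2, i=2
  n=10, j=2, i=3
  n=10, j=3, i=0
  n=11, j=3, i=1
  n=13, j=3, i=2
  n=16, j=3, i=3
  n=20, j=3, i=4
  n=20, j=4, i=0
  n=21, j=4, i=1
  n=23, j=4, i=2
  n=26, j=4, i=3
  n=30, j=4, i=4
  n=35, j=4, i=5

Final answer: 35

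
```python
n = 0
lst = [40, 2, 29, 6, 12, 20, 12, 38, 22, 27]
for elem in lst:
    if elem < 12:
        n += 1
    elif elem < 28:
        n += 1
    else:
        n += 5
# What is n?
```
Trace:
  n=0
  n=5, elem=40
  n=6, elem=2
  n=11, elem=29
  n=12, elem=6
  n=13, elem=12
  n=14, elem=20
  n=15, elem=12
  n=20, elem=38
  n=21, elem=22
  n=22, elem=27

Final answer: 22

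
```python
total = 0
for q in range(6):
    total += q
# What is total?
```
Trace:
  total=0
  total=0, q=0
  total=1, q=1
  total=3, q=2
  total=6, q=3
  total=10, q=4
  total=15, q=5

Final answer: 15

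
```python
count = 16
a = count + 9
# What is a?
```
Trace:
  count=16
  count=16, a=25

Final answer: 25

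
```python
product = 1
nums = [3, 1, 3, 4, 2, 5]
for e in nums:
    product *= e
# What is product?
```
Trace:
  product=1
  product=3, e=3
  product=3, e=1
  product=9, e=3
  product=36, e=4
  product=72, e=2
  product=360, e=5

Final answer: 360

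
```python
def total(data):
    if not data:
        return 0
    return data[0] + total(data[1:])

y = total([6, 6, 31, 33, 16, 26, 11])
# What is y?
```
Call trace:
total(data=[6, 6, 31, 33, 16, 26, 11])
  total(data=[6, 31, 33, 16, 26, 11])
    total(data=[31, 33, 16, 26, 11])
      total(data=[33, 16, 26, 11])
        total(data=[16, 26, 11])
          total(data=[26, 11])
            total(data=[11])
              total(data=[])
              -> return 0
            -> return 11
          -> return 37
        -> return 53
      -> return 86
    -> return 117
  -> return 123
-> return 129

Final answer: 129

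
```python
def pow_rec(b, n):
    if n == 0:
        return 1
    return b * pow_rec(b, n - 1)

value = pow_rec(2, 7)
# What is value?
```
Call trace:
pow_rec(b=2, n=7)
  pow_rec(b=2, n=6)
    pow_rec(b=2, n=5)
      pow_rec(b=2, n=4)
        pow_rec(b=2, n=3)
          pow_rec(b=2, n=2)
            pow_rec(b=2, n=1)
              pow_rec(b=2, n=0)
              -> return 1
            -> return 2
          -> return 4
        -> return 8
      -> return 16
    -> return 32
  -> return 64
-> return 128

Final answer: 128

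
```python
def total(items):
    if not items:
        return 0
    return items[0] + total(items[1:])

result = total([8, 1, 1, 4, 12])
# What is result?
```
Call trace:
total(items=[8, 1, 1, 4, 12])
  total(items=[1, 1, 4, 12])
    total(items=[1, 4, 12])
      total(items=[4, 12])
        total(items=[12])
          total(items=[])
          -> return 0
        -> return 12
      -> return 16
    -> return 17
  -> return 18
-> return 26

Final answer: 26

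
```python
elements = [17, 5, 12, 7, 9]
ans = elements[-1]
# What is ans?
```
Trace:
  elements=[17, 5, 12, 7, 9]
  elements=[17, 5, 12, 7, 9], ans=9

Final answer: 9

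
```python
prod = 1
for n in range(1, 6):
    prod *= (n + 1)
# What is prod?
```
Trace:
  prod=1
  prod=2, n=1
  prod=6, n=2
  prod=24, n=3
  prod=120, n=4
  prod=720, n=5

Final answer: 720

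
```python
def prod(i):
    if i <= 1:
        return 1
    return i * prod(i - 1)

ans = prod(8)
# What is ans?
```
Call trace:
prod(i=8)
  prod(i=7)
    prod(i=6)
      prod(i=5)
        prod(i=4)
          prod(i=3)
            prod(i=2)
              prod(i=1)
              -> return 1
            -> return 2
          -> return 6
        -> return 24
      -> return 120
    -> return 720
  -> return 5040
-> return 40320

Final answer: 40320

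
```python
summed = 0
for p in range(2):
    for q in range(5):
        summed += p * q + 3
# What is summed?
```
Trace:
  summed=0
  summed=3, p=0, q=0
  summed=6, p=0, q=1
  summed=9, p=0, q=2
  summed=12, p=0, q=3
  summed=15, p=0, q=4
  summed=18, p=1, q=0
  summed=22, p=1, q=1
  summed=27, p=1, q=2
  summed=33, p=1, q=3
  summed=40, p=1, q=4

Final answer: 40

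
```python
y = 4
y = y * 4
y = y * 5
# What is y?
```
Trace:
  y=4
  y=16
  y=80

Final answer: 80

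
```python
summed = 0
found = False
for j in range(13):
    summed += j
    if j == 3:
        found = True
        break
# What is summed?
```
Trace:
  summed=0
  summed=0, found=False
  summed=0, found=False, j=0
  summed=1, found=False, j=1
  summed=3, found=False, j=2
  summed=6, found=True, j=3

Final answer: 6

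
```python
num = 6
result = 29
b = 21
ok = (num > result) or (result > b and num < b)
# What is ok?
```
Trace:
  num=6
  num=6, result=29
  num=6, result=29, b=21
  num=6, result=29, b=21, ok=True

Final answer: True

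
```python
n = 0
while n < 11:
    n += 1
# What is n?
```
Trace:
  n=0
  n=1
  n=2
  n=3
  n=4
  n=5
  n=6
  n=7
  n=8
  n=9
  n=10
  n=11

Final answer: 11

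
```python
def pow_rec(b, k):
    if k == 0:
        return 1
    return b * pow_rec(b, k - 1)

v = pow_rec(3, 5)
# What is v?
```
Call trace:
pow_rec(b=3, k=5)
  pow_rec(b=3, k=4)
    pow_rec(b=3, k=3)
      pow_rec(b=3, k=2)
        pow_rec(b=3, k=1)
          pow_rec(b=3, k=0)
          -> return 1
        -> return 3
      -> return 9
    -> return 27
  -> return 81
-> return 243

Final answer: 243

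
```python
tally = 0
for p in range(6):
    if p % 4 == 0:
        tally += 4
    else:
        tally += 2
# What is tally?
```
Trace:
  tally=0
  tally=4, p=0
  tally=6, p=1
  tally=8, p=2
  tally=10, p=3
  tally=14, p=4
  tally=16, p=5

Final answer: 16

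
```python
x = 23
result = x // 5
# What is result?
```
Trace:
  x=23
  x=23, result=4

Final answer: 4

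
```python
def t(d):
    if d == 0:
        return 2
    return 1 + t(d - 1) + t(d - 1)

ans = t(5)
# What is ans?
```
Call trace (a repeated sub-call is expanded the first time; later identical calls just restate its return value):
t(d=5)
  t(d=4)
    t(d=3)
      t(d=2)
        t(d=1)
          t(d=0)
          -> return 2
          t(d=0)
          -> return 2
        -> return 5
        t(d=1) -> return 5  (same call as traced above)
      -> return 11
      t(d=2) -> return 11  (same call as traced above)
    -> return 23
    t(d=3) -> return 23  (same call as traced above)
  -> return 47
  t(d=4) -> return 47  (same call as traced above)
-> return 95

Final answer: 95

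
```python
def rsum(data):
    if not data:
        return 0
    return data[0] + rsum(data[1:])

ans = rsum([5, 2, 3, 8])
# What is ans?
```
Call trace:
rsum(data=[5, 2, 3, 8])
  rsum(data=[2, 3, 8])
    rsum(data=[3, 8])
      rsum(data=[8])
        rsum(data=[])
        -> return 0
      -> return 8
    -> return 11
  -> return 13
-> return 18

Final answer: 18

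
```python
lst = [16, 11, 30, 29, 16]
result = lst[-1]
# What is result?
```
Trace:
  lst=[16, 11, 30, 29, 16]
  lst=[16, 11, 30, 29, 16], result=16

Final answer: 16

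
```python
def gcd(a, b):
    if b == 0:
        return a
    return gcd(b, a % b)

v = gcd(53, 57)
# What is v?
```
Call trace:
gcd(a=53, b=57)
  gcd(a=57, b=53)
    gcd(a=53, b=4)
      gcd(a=4, b=1)
        gcd(a=1, b=0)
        -> return 1
      -> return 1
    -> return 1
  -> return 1
-> return 1

Final answer: 1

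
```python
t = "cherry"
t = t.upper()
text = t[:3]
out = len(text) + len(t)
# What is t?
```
Trace:
  t='cherry'
  t='CHERRY'
  t='CHERRY', text='CHE'
  t='CHERRY', text='CHE', out=9

Final answer: 'CHERRY'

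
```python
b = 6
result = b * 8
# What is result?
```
Trace:
  b=6
  b=6, result=48

Final answer: 48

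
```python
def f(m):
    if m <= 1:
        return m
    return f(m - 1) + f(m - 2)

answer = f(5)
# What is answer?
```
Call trace (a repeated sub-call is expanded the first time; later identical calls just restate its return value):
f(m=5)
  f(m=4)
    f(m=3)
      f(m=2)
        f(m=1)
        -> return 1
        f(m=0)
        -> return 0
      -> return 1
      f(m=1)
      -> return 1
    -> return 2
    f(m=2) -> return 1  (same call as traced above)
  -> return 3
  f(m=3) -> return 2  (same call as traced above)
-> return 5

Final answer: 5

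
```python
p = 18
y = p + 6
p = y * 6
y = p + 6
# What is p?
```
Trace:
  p=18
  p=18, y=24
  p=144, y=24
  p=144, y=150

Final answer: 144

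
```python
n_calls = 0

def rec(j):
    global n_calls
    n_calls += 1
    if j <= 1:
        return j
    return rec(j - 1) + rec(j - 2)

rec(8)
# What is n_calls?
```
Call trace (a repeated sub-call is expanded the first time; later identical calls just restate its return value):
rec(j=8)
  rec(j=7)
    rec(j=6)
      rec(j=5)
        rec(j=4)
          rec(j=3)
            rec(j=2)
              rec(j=1)
              -> return 1
              rec(j=0)
              -> return 0
            -> return 1
            rec(j=1)
            -> return 1
          -> return 2
          rec(j=2) -> return 1  (same call as traced above)
        -> return 3
        rec(j=3) -> return 2  (same call as traced above)
      -> return 5
      rec(j=4) -> return 3  (same call as traced above)
    -> return 8
    rec(j=5) -> return 5  (same call as traced above)
  -> return 13
  rec(j=6) -> return 8  (same call as traced above)
-> return 21

n_calls is incremented once per call, so count the calls in each subtree. Let C(j) = number of calls made by rec(j).
C(0) = C(1) = 1 (base case, no recursion); C(j) = 1 + C(j - 1) + C(j - 2) otherwise.
C(2) = 1 + C(1) + C(0) = 1 + 1 + 1 = 3
C(3) = 1 + C(2) + C(1) = 1 + 3 + 1 = 5
C(4) = 1 + C(3) + C(2) = 1 + 5 + 3 = 9
C(5) = 1 + C(4) + C(3) = 1 + 9 + 5 = 15
C(6) = 1 + C(5) + C(4) = 1 + 15 + 9 = 25
C(7) = 1 + C(6) + C(5) = 1 + 25 + 15 = 41
C(8) = 1 + C(7) + C(6) = 1 + 41 + 25 = 67
n_calls = C(8) = 67

Final answer: 67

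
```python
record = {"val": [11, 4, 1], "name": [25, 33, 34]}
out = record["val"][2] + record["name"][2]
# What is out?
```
Trace:
  record={'val': [11, 4, 1], 'name': [25, 33, 34]}
  record={'val': [11, 4, 1], 'name': [25, 33, 34]}, out=35

Final answer: 35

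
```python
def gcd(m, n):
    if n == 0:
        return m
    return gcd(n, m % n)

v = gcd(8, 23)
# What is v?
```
Call trace:
gcd(m=8, n=23)
  gcd(m=23, n=8)
    gcd(m=8, n=7)
      gcd(m=7, n=1)
        gcd(m=1, n=0)
        -> return 1
      -> return 1
    -> return 1
  -> return 1
-> return 1

Final answer: 1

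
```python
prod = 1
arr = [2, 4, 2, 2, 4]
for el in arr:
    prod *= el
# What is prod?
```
Trace:
  prod=1
  prod=2, el=2
  prod=8, el=4
  prod=16, el=2
  prod=32, el=2
  prod=128, el=4

Final answer: 128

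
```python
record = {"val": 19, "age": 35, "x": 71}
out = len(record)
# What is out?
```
Trace:
  record={'val': 19, 'age': 35, 'x': 71}
  record={'val': 19, 'age': 35, 'x': 71}, out=3

Final answer: 3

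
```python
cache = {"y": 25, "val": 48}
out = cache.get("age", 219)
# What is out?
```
Trace:
  cache={'y': 25, 'val': 48}
  cache={'y': 25, 'val': 48}, out=219

Final answer: 219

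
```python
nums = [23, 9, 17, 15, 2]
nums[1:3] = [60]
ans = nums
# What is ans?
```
Trace:
  nums=[23, 9, 17, 15, 2]
  nums=[23, 60, 15, 2]
  nums=[23, 60, 15, 2], ans=[23, 60, 15, 2]

Final answer: [23, 60, 15, 2]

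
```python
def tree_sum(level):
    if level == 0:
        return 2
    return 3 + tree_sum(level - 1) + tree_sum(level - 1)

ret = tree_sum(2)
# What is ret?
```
Call trace (a repeated sub-call is expanded the first time; later identical calls just restate its return value):
tree_sum(level=2)
  tree_sum(level=1)
    tree_sum(level=0)
    -> return 2
    tree_sum(level=0)
    -> return 2
  -> return 7
  tree_sum(level=1) -> return 7  (same call as traced above)
-> return 17

Final answer: 17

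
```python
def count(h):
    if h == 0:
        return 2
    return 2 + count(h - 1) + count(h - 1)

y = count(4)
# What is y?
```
Call trace (a repeated sub-call is expanded the first time; later identical calls just restate its return value):
count(h=4)
  count(h=3)
    count(h=2)
      count(h=1)
        count(h=0)
        -> return 2
        count(h=0)
        -> return 2
      -> return 6
      count(h=1) -> return 6  (same call as traced above)
    -> return 14
    count(h=2) -> return 14  (same call as traced above)
  -> return 30
  count(h=3) -> return 30  (same call as traced above)
-> return 62

Final answer: 62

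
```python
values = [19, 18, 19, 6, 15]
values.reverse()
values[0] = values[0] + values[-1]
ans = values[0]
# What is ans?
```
Trace:
  values=[19, 18, 19, 6, 15]
  values=[15, 6, 19, 18, 19]
  values=[34, 6, 19, 18, 19]
  values=[34, 6, 19, 18, 19], ans=34

Final answer: 34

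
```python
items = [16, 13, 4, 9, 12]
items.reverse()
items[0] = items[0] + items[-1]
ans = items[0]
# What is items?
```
Trace:
  items=[16, 13, 4, 9, 12]
  items=[12, 9, 4, 13, 16]
  items=[28, 9, 4, 13, 16]
  items=[28, 9, 4, 13, 16], ans=28

Final answer: [28, 9, 4, 13, 16]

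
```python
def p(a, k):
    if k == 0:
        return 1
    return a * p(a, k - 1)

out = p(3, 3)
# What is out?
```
Call trace:
p(a=3, k=3)
  p(a=3, k=2)
    p(a=3, k=1)
      p(a=3, k=0)
      -> return 1
    -> return 3
  -> return 9
-> return 27

Final answer: 27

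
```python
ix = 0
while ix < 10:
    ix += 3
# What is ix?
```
Trace:
  ix=0
  ix=3
  ix=6
  ix=9
  ix=12

Final answer: 12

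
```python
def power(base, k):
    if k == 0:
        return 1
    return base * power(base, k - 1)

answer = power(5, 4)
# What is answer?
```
Call trace:
power(base=5, k=4)
  power(base=5, k=3)
    power(base=5, k=2)
      power(base=5, k=1)
        power(base=5, k=0)
        -> return 1
      -> return 5
    -> return 25
  -> return 125
-> return 625

Final answer: 625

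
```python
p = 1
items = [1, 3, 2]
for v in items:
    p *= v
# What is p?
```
Trace:
  p=1
  p=1, v=1
  p=3, v=3
  p=6, v=2

Final answer: 6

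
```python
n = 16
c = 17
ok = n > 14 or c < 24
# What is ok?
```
Trace:
  n=16
  n=16, c=17
  n=16, c=17, ok=True

Final answer: True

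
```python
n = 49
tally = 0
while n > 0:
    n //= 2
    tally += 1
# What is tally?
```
Trace:
  n=49
  n=49, tally=0
  n=24, tally=1
  n=12, tally=2
  n=6, tally=3
  n=3, tally=4
  n=1, tally=5
  n=0, tally=6

Final answer: 6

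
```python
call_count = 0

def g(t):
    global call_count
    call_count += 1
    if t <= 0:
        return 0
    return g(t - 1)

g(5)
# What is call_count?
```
Call trace:
g(t=5)
  g(t=4)
    g(t=3)
      g(t=2)
        g(t=1)
          g(t=0)
          -> return 0
        -> return 0
      -> return 0
    -> return 0
  -> return 0
-> return 0

call_count is incremented once per call. g is entered once for each t = 5, 4, 3, 2, 1, 0 (the t <= 0 call returns without recursing), i.e. 5 + 1 calls.
call_count = 6

Final answer: 6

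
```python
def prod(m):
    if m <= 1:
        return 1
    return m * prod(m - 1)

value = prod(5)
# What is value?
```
Call trace:
prod(m=5)
  prod(m=4)
    prod(m=3)
      prod(m=2)
        prod(m=1)
        -> return 1
      -> return 2
    -> return 6
  -> return 24
-> return 120

Final answer: 120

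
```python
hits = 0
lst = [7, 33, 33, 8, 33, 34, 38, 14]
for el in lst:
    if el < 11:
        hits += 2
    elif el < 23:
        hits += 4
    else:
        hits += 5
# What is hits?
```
Trace:
  hits=0
  hits=2, el=7
  hits=7, el=33
  hits=12, el=33
  hits=14, el=8
  hits=19, el=33
  hits=24, el=34
  hits=29, el=38
  hits=33, el=14

Final answer: 33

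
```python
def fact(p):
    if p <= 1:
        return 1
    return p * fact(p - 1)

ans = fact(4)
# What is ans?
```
Call trace:
fact(p=4)
  fact(p=3)
    fact(p=2)
      fact(p=1)
      -> return 1
    -> return 2
  -> return 6
-> return 24

Final answer: 24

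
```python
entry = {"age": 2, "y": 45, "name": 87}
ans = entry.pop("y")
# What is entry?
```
Trace:
  entry={'age': 2, 'y': 45, 'name': 87}
  entry={'age': 2, 'name': 87}, ans=45

Final answer: {'age': 2, 'name': 87}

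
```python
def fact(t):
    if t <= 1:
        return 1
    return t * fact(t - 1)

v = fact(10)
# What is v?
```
Call trace:
fact(t=10)
  fact(t=9)
    fact(t=8)
      fact(t=7)
        fact(t=6)
          fact(t=5)
            fact(t=4)
              fact(t=3)
                fact(t=2)
                  fact(t=1)
                  -> return 1
                -> return 2
              -> return 6
            -> return 24
          -> return 120
        -> return 720
      -> return 5040
    -> return 40320
  -> return 362880
-> return 3628800

Final answer: 3628800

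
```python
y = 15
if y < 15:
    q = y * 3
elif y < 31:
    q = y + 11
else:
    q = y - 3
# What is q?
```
Trace:
  y=15
  y=15, q=26

Final answer: 26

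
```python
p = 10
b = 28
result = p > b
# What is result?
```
Trace:
  p=10
  p=10, b=28
  p=10, b=28, result=False

Final answer: False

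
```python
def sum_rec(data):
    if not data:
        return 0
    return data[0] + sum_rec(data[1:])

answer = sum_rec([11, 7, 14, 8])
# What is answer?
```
Call trace:
sum_rec(data=[11, 7, 14, 8])
  sum_rec(data=[7, 14, 8])
    sum_rec(data=[14, 8])
      sum_rec(data=[8])
        sum_rec(data=[])
        -> return 0
      -> return 8
    -> return 22
  -> return 29
-> return 40

Final answer: 40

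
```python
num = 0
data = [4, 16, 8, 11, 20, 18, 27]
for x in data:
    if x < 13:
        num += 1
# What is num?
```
Trace:
  num=0
  num=1, x=4
  num=1, x=16
  num=2, x=8
  num=3, x=11
  num=3, x=20
  num=3, x=18
  num=3, x=27

Final answer: 3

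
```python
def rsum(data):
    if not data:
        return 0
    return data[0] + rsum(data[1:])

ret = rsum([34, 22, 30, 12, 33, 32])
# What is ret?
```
Call trace:
rsum(data=[34, 22, 30, 12, 33, 32])
  rsum(data=[22, 30, 12, 33, 32])
    rsum(data=[30, 12, 33, 32])
      rsum(data=[12, 33, 32])
        rsum(data=[33, 32])
          rsum(data=[32])
            rsum(data=[])
            -> return 0
          -> return 32
        -> return 65
      -> return 77
    -> return 107
  -> return 129
-> return 163

Final answer: 163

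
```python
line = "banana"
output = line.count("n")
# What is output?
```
Trace:
  line='banana'
  line='banana', output=2

Final answer: 2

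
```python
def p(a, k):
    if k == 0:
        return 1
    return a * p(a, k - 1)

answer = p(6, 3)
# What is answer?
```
Call trace:
p(a=6, k=3)
  p(a=6, k=2)
    p(a=6, k=1)
      p(a=6, k=0)
      -> return 1
    -> return 6
  -> return 36
-> return 216

Final answer: 216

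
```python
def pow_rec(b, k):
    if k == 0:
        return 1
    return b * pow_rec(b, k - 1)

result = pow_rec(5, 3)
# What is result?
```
Call trace:
pow_rec(b=5, k=3)
  pow_rec(b=5, k=2)
    pow_rec(b=5, k=1)
      pow_rec(b=5, k=0)
      -> return 1
    -> return 5
  -> return 25
-> return 125

Final answer: 125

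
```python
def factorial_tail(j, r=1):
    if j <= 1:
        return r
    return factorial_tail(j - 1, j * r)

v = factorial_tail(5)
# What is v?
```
Call trace:
factorial_tail(j=5, r=1)
  factorial_tail(j=4, r=5)
    factorial_tail(j=3, r=20)
      factorial_tail(j=2, r=60)
        factorial_tail(j=1, r=120)
        -> return 120
      -> return 120
    -> return 120
  -> return 120
-> return 120

Final answer: 120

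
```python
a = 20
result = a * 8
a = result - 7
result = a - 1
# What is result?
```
Trace:
  a=20
  a=20, result=160
  a=153, result=160
  a=153, result=152

Final answer: 152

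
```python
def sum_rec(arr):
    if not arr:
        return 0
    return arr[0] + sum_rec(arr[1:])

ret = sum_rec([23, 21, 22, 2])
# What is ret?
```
Call trace:
sum_rec(arr=[23, 21, 22, 2])
  sum_rec(arr=[21, 22, 2])
    sum_rec(arr=[22, 2])
      sum_rec(arr=[2])
        sum_rec(arr=[])
        -> return 0
      -> return 2
    -> return 24
  -> return 45
-> return 68

Final answer: 68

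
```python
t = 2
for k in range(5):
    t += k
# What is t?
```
Trace:
  t=2
  t=2, k=0
  t=3, k=1
  t=5, k=2
  t=8, k=3
  t=12, k=4

Final answer: 12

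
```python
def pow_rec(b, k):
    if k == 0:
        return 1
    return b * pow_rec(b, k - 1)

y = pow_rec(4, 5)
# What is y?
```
Call trace:
pow_rec(b=4, k=5)
  pow_rec(b=4, k=4)
    pow_rec(b=4, k=3)
      pow_rec(b=4, k=2)
        pow_rec(b=4, k=1)
          pow_rec(b=4, k=0)
          -> return 1
        -> return 4
      -> return 16
    -> return 64
  -> return 256
-> return 1024

Final answer: 1024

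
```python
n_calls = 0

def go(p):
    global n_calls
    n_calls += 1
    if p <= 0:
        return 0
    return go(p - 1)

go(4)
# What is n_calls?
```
Call trace:
go(p=4)
  go(p=3)
    go(p=2)
      go(p=1)
        go(p=0)
        -> return 0
      -> return 0
    -> return 0
  -> return 0
-> return 0

n_calls is incremented once per call. go is entered once for each p = 4, 3, 2, 1, 0 (the p <= 0 call returns without recursing), i.e. 4 + 1 calls.
n_calls = 5

Final answer: 5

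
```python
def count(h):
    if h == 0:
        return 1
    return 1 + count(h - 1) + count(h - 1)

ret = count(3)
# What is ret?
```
Call trace (a repeated sub-call is expanded the first time; later identical calls just restate its return value):
count(h=3)
  count(h=2)
    count(h=1)
      count(h=0)
      -> return 1
      count(h=0)
      -> return 1
    -> return 3
    count(h=1) -> return 3  (same call as traced above)
  -> return 7
  count(h=2) -> return 7  (same call as traced above)
-> return 15

Final answer: 15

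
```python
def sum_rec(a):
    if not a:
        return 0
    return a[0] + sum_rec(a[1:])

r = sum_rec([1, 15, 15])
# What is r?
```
Call trace:
sum_rec(a=[1, 15, 15])
  sum_rec(a=[15, 15])
    sum_rec(a=[15])
      sum_rec(a=[])
      -> return 0
    -> return 15
  -> return 30
-> return 31

Final answer: 31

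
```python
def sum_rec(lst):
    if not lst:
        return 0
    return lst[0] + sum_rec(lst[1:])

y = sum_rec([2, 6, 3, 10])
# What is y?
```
Call trace:
sum_rec(lst=[2, 6, 3, 10])
  sum_rec(lst=[6, 3, 10])
    sum_rec(lst=[3, 10])
      sum_rec(lst=[10])
        sum_rec(lst=[])
        -> return 0
      -> return 10
    -> return 13
  -> return 19
-> return 21

Final answer: 21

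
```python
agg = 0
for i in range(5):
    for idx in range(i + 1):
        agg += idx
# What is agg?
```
Trace:
  agg=0
  agg=0, i=0, idx=0
  agg=0, i=1, idx=0
  agg=1, i=1, idx=1
  agg=1, i=2, idx=0
  agg=2, i=2, idx=1
  agg=4, i=2, idx=2
  agg=4, i=3, idx=0
  agg=5, i=3, idx=1
  agg=7, i=3, idx=2
  agg=10, i=3, idx=3
  agg=10, i=4, idx=0
  agg=11, i=4, idx=1
  agg=13, i=4, idx=2
  agg=16, i=4, idx=3
  agg=20, i=4, idx=4

Final answer: 20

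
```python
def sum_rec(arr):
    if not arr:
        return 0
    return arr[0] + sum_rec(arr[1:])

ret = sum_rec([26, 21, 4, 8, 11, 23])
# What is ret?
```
Call trace:
sum_rec(arr=[26, 21, 4, 8, 11, 23])
  sum_rec(arr=[21, 4, 8, 11, 23])
    sum_rec(arr=[4, 8, 11, 23])
      sum_rec(arr=[8, 11, 23])
        sum_rec(arr=[11, 23])
          sum_rec(arr=[23])
            sum_rec(arr=[])
            -> return 0
          -> return 23
        -> return 34
      -> return 42
    -> return 46
  -> return 67
-> return 93

Final answer: 93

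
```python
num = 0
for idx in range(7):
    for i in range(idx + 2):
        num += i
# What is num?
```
Trace:
  num=0
  num=0, idx=0, i=0
  num=1, idx=0, i=1
  num=1, idx=1, i=0
  num=2, idx=1, i=1
  num=4, idx=1, i=2
  num=4, idx=2, i=0
  num=5, idx=2, i=1
  num=7, idx=2, i=2
  num=10, idx=2, i=3
  num=10, idx=3, i=0
  num=11, idx=3, i=1
  num=13, idx=3, i=2
  num=16, idx=3, i=3
  num=20, idx=3, i=4
  num=20, idx=4, i=0
  num=21, idx=4, i=1
  num=23, idx=4, i=2
  num=26, idx=4, i=3
  num=30, idx=4, i=4
  num=35, idx=4, i=5
  num=35, idx=5, i=0
  num=36, idx=5, i=1
  num=38, idx=5, i=2
  num=41, idx=5, i=3
  num=45, idx=5, i=4
  num=50, idx=5, i=5
  num=56, idx=5, i=6
  num=56, idx=6, i=0
  num=57, idx=6, i=1
  num=59, idx=6, i=2
  num=62, idx=6, i=3
  num=66, idx=6, i=4
  num=71, idx=6, i=5
  num=77, idx=6, i=6
  num=84, idx=6, i=7

Final answer: 84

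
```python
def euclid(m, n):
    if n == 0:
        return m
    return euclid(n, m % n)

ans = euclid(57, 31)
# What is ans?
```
Call trace:
euclid(m=57, n=31)
  euclid(m=31, n=26)
    euclid(m=26, n=5)
      euclid(m=5, n=1)
        euclid(m=1, n=0)
        -> return 1
      -> return 1
    -> return 1
  -> return 1
-> return 1

Final answer: 1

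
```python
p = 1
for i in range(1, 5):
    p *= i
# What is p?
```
Trace:
  p=1
  p=1, i=1
  p=2, i=2
  p=6, i=3
  p=24, i=4

Final answer: 24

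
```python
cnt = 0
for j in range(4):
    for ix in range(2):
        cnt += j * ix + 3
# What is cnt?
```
Trace:
  cnt=0
  cnt=3, j=0, ix=0
  cnt=6, j=0, ix=1
  cnt=9, j=1, ix=0
  cnt=13, j=1, ix=1
  cnt=16, j=2, ix=0
  cnt=21, j=2, ix=1
  cnt=24, j=3, ix=0
  cnt=30, j=3, ix=1

Final answer: 30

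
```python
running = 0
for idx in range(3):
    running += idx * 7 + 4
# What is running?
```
Trace:
  running=0
  running=4, idx=0
  running=15, idx=1
  running=33, idx=2

Final answer: 33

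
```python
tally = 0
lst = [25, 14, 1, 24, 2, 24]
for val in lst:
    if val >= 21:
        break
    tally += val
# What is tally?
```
Trace:
  tally=0
  tally=0, val=25

Final answer: 0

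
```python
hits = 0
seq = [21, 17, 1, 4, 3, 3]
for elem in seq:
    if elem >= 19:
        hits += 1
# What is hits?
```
Trace:
  hits=0
  hits=1, elem=21
  hits=1, elem=17
  hits=1, elem=1
  hits=1, elem=4
  hits=1, elem=3
  hits=1, elem=3

Final answer: 1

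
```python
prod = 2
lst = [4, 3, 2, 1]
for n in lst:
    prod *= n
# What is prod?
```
Trace:
  prod=2
  prod=8, n=4
  prod=24, n=3
  prod=48, n=2
  prod=48, n=1

Final answer: 48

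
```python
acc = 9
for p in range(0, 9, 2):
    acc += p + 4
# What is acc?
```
Trace:
  acc=9
  acc=13, p=0
  acc=19, p=2
  acc=27, p=4
  acc=37, p=6
  acc=49, p=8

Final answer: 49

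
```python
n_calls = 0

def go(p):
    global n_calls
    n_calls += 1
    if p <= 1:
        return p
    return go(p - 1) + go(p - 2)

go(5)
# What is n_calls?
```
Call trace (a repeated sub-call is expanded the first time; later identical calls just restate its return value):
go(p=5)
  go(p=4)
    go(p=3)
      go(p=2)
        go(p=1)
        -> return 1
        go(p=0)
        -> return 0
      -> return 1
      go(p=1)
      -> return 1
    -> return 2
    go(p=2) -> return 1  (same call as traced above)
  -> return 3
  go(p=3) -> return 2  (same call as traced above)
-> return 5

n_calls is incremented once per call, so count the calls in each subtree. Let C(p) = number of calls made by go(p).
C(0) = C(1) = 1 (base case, no recursion); C(p) = 1 + C(p - 1) + C(p - 2) otherwise.
C(2) = 1 + C(1) + C(0) = 1 + 1 + 1 = 3
C(3) = 1 + C(2) + C(1) = 1 + 3 + 1 = 5
C(4) = 1 + C(3) + C(2) = 1 + 5 + 3 = 9
C(5) = 1 + C(4) + C(3) = 1 + 9 + 5 = 15
n_calls = C(5) = 15

Final answer: 15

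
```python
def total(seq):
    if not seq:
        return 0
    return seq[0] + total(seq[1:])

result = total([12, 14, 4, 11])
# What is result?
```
Call trace:
total(seq=[12, 14, 4, 11])
  total(seq=[14, 4, 11])
    total(seq=[4, 11])
      total(seq=[11])
        total(seq=[])
        -> return 0
      -> return 11
    -> return 15
  -> return 29
-> return 41

Final answer: 41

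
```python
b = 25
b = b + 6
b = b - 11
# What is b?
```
Trace:
  b=25
  b=31
  b=20

Final answer: 20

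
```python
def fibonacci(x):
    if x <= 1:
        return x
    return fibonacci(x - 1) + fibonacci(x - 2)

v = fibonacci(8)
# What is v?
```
Call trace (a repeated sub-call is expanded the first time; later identical calls just restate its return value):
fibonacci(x=8)
  fibonacci(x=7)
    fibonacci(x=6)
      fibonacci(x=5)
        fibonacci(x=4)
          fibonacci(x=3)
            fibonacci(x=2)
              fibonacci(x=1)
              -> return 1
              fibonacci(x=0)
              -> return 0
            -> return 1
            fibonacci(x=1)
            -> return 1
          -> return 2
          fibonacci(x=2) -> return 1  (same call as traced above)
        -> return 3
        fibonacci(x=3) -> return 2  (same call as traced above)
      -> return 5
      fibonacci(x=4) -> return 3  (same call as traced above)
    -> return 8
    fibonacci(x=5) -> return 5  (same call as traced above)
  -> return 13
  fibonacci(x=6) -> return 8  (same call as traced above)
-> return 21

Final answer: 21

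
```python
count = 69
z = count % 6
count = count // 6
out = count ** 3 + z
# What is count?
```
Trace:
  count=69
  count=69, z=3
  count=11, z=3
  count=11, z=3, out=1334

Final answer: 11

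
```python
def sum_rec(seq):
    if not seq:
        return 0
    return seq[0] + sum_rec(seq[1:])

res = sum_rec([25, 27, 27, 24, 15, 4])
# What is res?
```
Call trace:
sum_rec(seq=[25, 27, 27, 24, 15, 4])
  sum_rec(seq=[27, 27, 24, 15, 4])
    sum_rec(seq=[27, 24, 15, 4])
      sum_rec(seq=[24, 15, 4])
        sum_rec(seq=[15, 4])
          sum_rec(seq=[4])
            sum_rec(seq=[])
            -> return 0
          -> return 4
        -> return 19
      -> return 43
    -> return 70
  -> return 97
-> return 122

Final answer: 122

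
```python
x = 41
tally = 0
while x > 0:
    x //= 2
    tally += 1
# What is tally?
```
Trace:
  x=41
  x=41, tally=0
  x=20, tally=1
  x=10, tally=2
  x=5, tally=3
  x=2, tally=4
  x=1, tally=5
  x=0, tally=6

Final answer: 6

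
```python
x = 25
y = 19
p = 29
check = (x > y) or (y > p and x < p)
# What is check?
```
Trace:
  x=25
  x=25, y=19
  x=25, y=19, p=29
  x=25, y=19, p=29, check=True

Final answer: True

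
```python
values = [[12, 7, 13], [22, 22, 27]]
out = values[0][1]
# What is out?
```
Trace:
  values=[[12, 7, 13], [22, 22, 27]]
  values=[[12, 7, 13], [22, 22, 27]], out=7

Final answer: 7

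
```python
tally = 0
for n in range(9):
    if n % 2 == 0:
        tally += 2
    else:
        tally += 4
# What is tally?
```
Trace:
  tally=0
  tally=2, n=0
  tally=6, n=1
  tally=8, n=2
  tally=12, n=3
  tally=14, n=4
  tally=18, n=5
  tally=20, n=6
  tally=24, n=7
  tally=26, n=8

Final answer: 26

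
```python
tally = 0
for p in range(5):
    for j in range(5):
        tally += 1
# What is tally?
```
Trace:
  tally=0
  tally=1, p=0, j=0
  tally=2, p=0, j=1
  tally=3, p=0, j=2
  tally=4, p=0, j=3
  tally=5, p=0, j=4
  tally=6, p=1, j=0
  tally=7, p=1, j=1
  tally=8, p=1, j=2
  tally=9, p=1, j=3
  tally=10, p=1, j=4
  tally=11, p=2, j=0
  tally=12, p=2, j=1
  tally=13, p=2, j=2
  tally=14, p=2, j=3
  tally=15, p=2, j=4
  tally=16, p=3, j=0
  tally=17, p=3, j=1
  tally=18, p=3, j=2
  tally=19, p=3, j=3
  tally=20, p=3, j=4
  tally=21, p=4, j=0
  tally=22, p=4, j=1
  tally=23, p=4, j=2
  tally=24, p=4, j=3
  tally=25, p=4, j=4

Final answer: 25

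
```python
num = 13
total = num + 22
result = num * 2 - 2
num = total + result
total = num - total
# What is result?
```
Trace:
  num=13
  num=13, total=35
  num=13, total=35, result=24
  num=59, total=35, result=24
  num=59, total=24, result=24

Final answer: 24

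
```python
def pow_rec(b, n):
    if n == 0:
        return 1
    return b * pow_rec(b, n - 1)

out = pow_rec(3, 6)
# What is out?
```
Call trace:
pow_rec(b=3, n=6)
  pow_rec(b=3, n=5)
    pow_rec(b=3, n=4)
      pow_rec(b=3, n=3)
        pow_rec(b=3, n=2)
          pow_rec(b=3, n=1)
            pow_rec(b=3, n=0)
            -> return 1
          -> return 3
        -> return 9
      -> return 27
    -> return 81
  -> return 243
-> return 729

Final answer: 729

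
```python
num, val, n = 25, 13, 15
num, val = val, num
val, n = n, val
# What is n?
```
Trace:
  num=25, val=13, n=15
  num=13, val=25, n=15
  num=13, val=15, n=25

Final answer: 25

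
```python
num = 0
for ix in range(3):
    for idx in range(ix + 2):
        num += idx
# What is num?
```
Trace:
  num=0
  num=0, ix=0, idx=0
  num=1, ix=0, idx=1
  num=1, ix=1, idx=0
  num=2, ix=1, idx=1
  num=4, ix=1, idx=2
  num=4, ix=2, idx=0
  num=5, ix=2, idx=1
  num=7, ix=2, idx=2
  num=10, ix=2, idx=3

Final answer: 10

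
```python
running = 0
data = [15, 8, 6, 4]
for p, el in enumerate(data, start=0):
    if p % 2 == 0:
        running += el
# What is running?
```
Trace:
  running=0
  running=15, p=0, el=15
  running=15, p=1, el=8
  running=21, p=2, el=6
  running=21, p=3, el=4

Final answer: 21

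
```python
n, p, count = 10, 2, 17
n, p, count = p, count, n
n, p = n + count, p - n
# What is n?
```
Trace:
  n=10, p=2, count=17
  n=2, p=17, count=10
  n=12, p=15, count=10

Final answer: 12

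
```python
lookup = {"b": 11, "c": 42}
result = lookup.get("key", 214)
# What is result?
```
Trace:
  lookup={'b': 11, 'c': 42}
  lookup={'b': 11, 'c': 42}, result=214

Final answer: 214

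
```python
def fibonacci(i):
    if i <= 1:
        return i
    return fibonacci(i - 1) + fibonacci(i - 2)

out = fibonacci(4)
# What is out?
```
Call trace (a repeated sub-call is expanded the first time; later identical calls just restate its return value):
fibonacci(i=4)
  fibonacci(i=3)
    fibonacci(i=2)
      fibonacci(i=1)
      -> return 1
      fibonacci(i=0)
      -> return 0
    -> return 1
    fibonacci(i=1)
    -> return 1
  -> return 2
  fibonacci(i=2) -> return 1  (same call as traced above)
-> return 3

Final answer: 3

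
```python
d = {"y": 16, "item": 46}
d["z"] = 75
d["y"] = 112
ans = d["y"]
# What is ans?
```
Trace:
  d={'y': 16, 'item': 46}
  d={'y': 16, 'item': 46, 'z': 75}
  d={'y': 112, 'item': 46, 'z': 75}
  d={'y': 112, 'item': 46, 'z': 75}, ans=112

Final answer: 112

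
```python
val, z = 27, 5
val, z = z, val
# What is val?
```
Trace:
  val=27, z=5
  val=5, z=27

Final answer: 5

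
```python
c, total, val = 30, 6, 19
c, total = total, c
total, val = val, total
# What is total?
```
Trace:
  c=30, total=6, val=19
  c=6, total=30, val=19
  c=6, total=19, val=30

Final answer: 19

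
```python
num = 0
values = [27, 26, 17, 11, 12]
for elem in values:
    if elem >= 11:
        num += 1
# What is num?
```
Trace:
  num=0
  num=1, elem=27
  num=2, elem=26
  num=3, elem=17
  num=4, elem=11
  num=5, elem=12

Final answer: 5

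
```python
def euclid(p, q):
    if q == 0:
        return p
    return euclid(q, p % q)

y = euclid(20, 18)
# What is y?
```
Call trace:
euclid(p=20, q=18)
  euclid(p=18, q=2)
    euclid(p=2, q=0)
    -> return 2
  -> return 2
-> return 2

Final answer: 2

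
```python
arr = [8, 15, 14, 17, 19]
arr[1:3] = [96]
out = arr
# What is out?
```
Trace:
  arr=[8, 15, 14, 17, 19]
  arr=[8, 96, 17, 19]
  arr=[8, 96, 17, 19], out=[8, 96, 17, 19]

Final answer: [8, 96, 17, 19]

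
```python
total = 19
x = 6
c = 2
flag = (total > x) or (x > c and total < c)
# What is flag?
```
Trace:
  total=19
  total=19, x=6
  total=19, x=6, c=2
  total=19, x=6, c=2, flag=True

Final answer: True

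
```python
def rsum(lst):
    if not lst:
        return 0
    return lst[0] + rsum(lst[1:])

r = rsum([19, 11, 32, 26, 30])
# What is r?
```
Call trace:
rsum(lst=[19, 11, 32, 26, 30])
  rsum(lst=[11, 32, 26, 30])
    rsum(lst=[32, 26, 30])
      rsum(lst=[26, 30])
        rsum(lst=[30])
          rsum(lst=[])
          -> return 0
        -> return 30
      -> return 56
    -> return 88
  -> return 99
-> return 118

Final answer: 118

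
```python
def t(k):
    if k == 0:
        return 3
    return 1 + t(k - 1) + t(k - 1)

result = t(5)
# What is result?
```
Call trace (a repeated sub-call is expanded the first time; later identical calls just restate its return value):
t(k=5)
  t(k=4)
    t(k=3)
      t(k=2)
        t(k=1)
          t(k=0)
          -> return 3
          t(k=0)
          -> return 3
        -> return 7
        t(k=1) -> return 7  (same call as traced above)
      -> return 15
      t(k=2) -> return 15  (same call as traced above)
    -> return 31
    t(k=3) -> return 31  (same call as traced above)
  -> return 63
  t(k=4) -> return 63  (same call as traced above)
-> return 127

Final answer: 127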